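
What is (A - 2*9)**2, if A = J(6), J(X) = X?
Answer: 144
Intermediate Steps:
A = 6
(A - 2*9)**2 = (6 - 2*9)**2 = (6 - 18)**2 = (-12)**2 = 144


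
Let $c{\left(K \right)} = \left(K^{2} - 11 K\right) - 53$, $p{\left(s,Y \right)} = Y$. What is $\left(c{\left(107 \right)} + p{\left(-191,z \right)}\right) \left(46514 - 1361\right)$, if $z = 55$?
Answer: $463901922$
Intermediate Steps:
$c{\left(K \right)} = -53 + K^{2} - 11 K$
$\left(c{\left(107 \right)} + p{\left(-191,z \right)}\right) \left(46514 - 1361\right) = \left(\left(-53 + 107^{2} - 1177\right) + 55\right) \left(46514 - 1361\right) = \left(\left(-53 + 11449 - 1177\right) + 55\right) 45153 = \left(10219 + 55\right) 45153 = 10274 \cdot 45153 = 463901922$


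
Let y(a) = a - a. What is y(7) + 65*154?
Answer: 10010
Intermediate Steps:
y(a) = 0
y(7) + 65*154 = 0 + 65*154 = 0 + 10010 = 10010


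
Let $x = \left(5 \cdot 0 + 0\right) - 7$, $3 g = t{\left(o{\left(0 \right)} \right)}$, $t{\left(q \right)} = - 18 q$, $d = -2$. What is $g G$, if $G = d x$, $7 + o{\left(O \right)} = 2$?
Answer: $420$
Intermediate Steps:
$o{\left(O \right)} = -5$ ($o{\left(O \right)} = -7 + 2 = -5$)
$g = 30$ ($g = \frac{\left(-18\right) \left(-5\right)}{3} = \frac{1}{3} \cdot 90 = 30$)
$x = -7$ ($x = \left(0 + 0\right) - 7 = 0 - 7 = -7$)
$G = 14$ ($G = \left(-2\right) \left(-7\right) = 14$)
$g G = 30 \cdot 14 = 420$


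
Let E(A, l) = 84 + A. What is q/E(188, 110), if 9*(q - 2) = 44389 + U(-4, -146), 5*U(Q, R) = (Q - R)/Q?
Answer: 443999/24480 ≈ 18.137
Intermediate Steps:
U(Q, R) = (Q - R)/(5*Q) (U(Q, R) = ((Q - R)/Q)/5 = (Q - R)/(5*Q))
q = 443999/90 (q = 2 + (44389 + (1/5)*(-4 - 1*(-146))/(-4))/9 = 2 + (44389 + (1/5)*(-1/4)*(-4 + 146))/9 = 2 + (44389 + (1/5)*(-1/4)*142)/9 = 2 + (44389 - 71/10)/9 = 2 + (1/9)*(443819/10) = 2 + 443819/90 = 443999/90 ≈ 4933.3)
q/E(188, 110) = 443999/(90*(84 + 188)) = (443999/90)/272 = (443999/90)*(1/272) = 443999/24480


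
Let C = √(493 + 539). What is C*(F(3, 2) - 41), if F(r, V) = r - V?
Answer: -80*√258 ≈ -1285.0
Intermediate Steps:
C = 2*√258 (C = √1032 = 2*√258 ≈ 32.125)
C*(F(3, 2) - 41) = (2*√258)*((3 - 1*2) - 41) = (2*√258)*((3 - 2) - 41) = (2*√258)*(1 - 41) = (2*√258)*(-40) = -80*√258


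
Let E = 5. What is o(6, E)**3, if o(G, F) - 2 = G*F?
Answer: 32768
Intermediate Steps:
o(G, F) = 2 + F*G (o(G, F) = 2 + G*F = 2 + F*G)
o(6, E)**3 = (2 + 5*6)**3 = (2 + 30)**3 = 32**3 = 32768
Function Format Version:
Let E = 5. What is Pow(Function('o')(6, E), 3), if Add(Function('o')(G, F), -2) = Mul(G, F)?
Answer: 32768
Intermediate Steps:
Function('o')(G, F) = Add(2, Mul(F, G)) (Function('o')(G, F) = Add(2, Mul(G, F)) = Add(2, Mul(F, G)))
Pow(Function('o')(6, E), 3) = Pow(Add(2, Mul(5, 6)), 3) = Pow(Add(2, 30), 3) = Pow(32, 3) = 32768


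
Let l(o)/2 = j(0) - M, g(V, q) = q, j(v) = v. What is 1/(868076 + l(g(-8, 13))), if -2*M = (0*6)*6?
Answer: 1/868076 ≈ 1.1520e-6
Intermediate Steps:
M = 0 (M = -0*6*6/2 = -0*6 = -½*0 = 0)
l(o) = 0 (l(o) = 2*(0 - 1*0) = 2*(0 + 0) = 2*0 = 0)
1/(868076 + l(g(-8, 13))) = 1/(868076 + 0) = 1/868076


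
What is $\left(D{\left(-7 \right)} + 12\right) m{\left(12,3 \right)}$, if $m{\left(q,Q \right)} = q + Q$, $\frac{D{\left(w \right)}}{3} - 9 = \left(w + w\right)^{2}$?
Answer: $9405$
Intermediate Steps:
$D{\left(w \right)} = 27 + 12 w^{2}$ ($D{\left(w \right)} = 27 + 3 \left(w + w\right)^{2} = 27 + 3 \left(2 w\right)^{2} = 27 + 3 \cdot 4 w^{2} = 27 + 12 w^{2}$)
$m{\left(q,Q \right)} = Q + q$
$\left(D{\left(-7 \right)} + 12\right) m{\left(12,3 \right)} = \left(\left(27 + 12 \left(-7\right)^{2}\right) + 12\right) \left(3 + 12\right) = \left(\left(27 + 12 \cdot 49\right) + 12\right) 15 = \left(\left(27 + 588\right) + 12\right) 15 = \left(615 + 12\right) 15 = 627 \cdot 15 = 9405$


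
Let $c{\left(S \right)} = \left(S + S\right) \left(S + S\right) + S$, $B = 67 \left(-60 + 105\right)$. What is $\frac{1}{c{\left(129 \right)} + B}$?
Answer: $\frac{1}{69708} \approx 1.4346 \cdot 10^{-5}$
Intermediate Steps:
$B = 3015$ ($B = 67 \cdot 45 = 3015$)
$c{\left(S \right)} = S + 4 S^{2}$ ($c{\left(S \right)} = 2 S 2 S + S = 4 S^{2} + S = S + 4 S^{2}$)
$\frac{1}{c{\left(129 \right)} + B} = \frac{1}{129 \left(1 + 4 \cdot 129\right) + 3015} = \frac{1}{129 \left(1 + 516\right) + 3015} = \frac{1}{129 \cdot 517 + 3015} = \frac{1}{66693 + 3015} = \frac{1}{69708}$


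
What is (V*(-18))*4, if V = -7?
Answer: 504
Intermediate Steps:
(V*(-18))*4 = -7*(-18)*4 = 126*4 = 504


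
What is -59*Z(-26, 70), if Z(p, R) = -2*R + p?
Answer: 9794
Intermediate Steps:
Z(p, R) = p - 2*R
-59*Z(-26, 70) = -59*(-26 - 2*70) = -59*(-26 - 140) = -59*(-166) = 9794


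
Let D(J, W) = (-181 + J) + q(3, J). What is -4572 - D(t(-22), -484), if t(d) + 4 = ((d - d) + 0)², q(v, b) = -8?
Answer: -4379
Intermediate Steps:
t(d) = -4 (t(d) = -4 + ((d - d) + 0)² = -4 + (0 + 0)² = -4 + 0² = -4 + 0 = -4)
D(J, W) = -189 + J (D(J, W) = (-181 + J) - 8 = -189 + J)
-4572 - D(t(-22), -484) = -4572 - (-189 - 4) = -4572 - 1*(-193) = -4572 + 193 = -4379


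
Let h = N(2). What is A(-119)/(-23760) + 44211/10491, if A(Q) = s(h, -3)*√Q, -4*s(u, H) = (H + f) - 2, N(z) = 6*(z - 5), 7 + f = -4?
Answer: 14737/3497 - I*√119/5940 ≈ 4.2142 - 0.0018365*I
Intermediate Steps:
f = -11 (f = -7 - 4 = -11)
N(z) = -30 + 6*z (N(z) = 6*(-5 + z) = -30 + 6*z)
h = -18 (h = -30 + 6*2 = -30 + 12 = -18)
s(u, H) = 13/4 - H/4 (s(u, H) = -((H - 11) - 2)/4 = -((-11 + H) - 2)/4 = -(-13 + H)/4 = 13/4 - H/4)
A(Q) = 4*√Q (A(Q) = (13/4 - ¼*(-3))*√Q = (13/4 + ¾)*√Q = 4*√Q)
A(-119)/(-23760) + 44211/10491 = (4*√(-119))/(-23760) + 44211/10491 = (4*(I*√119))*(-1/23760) + 44211*(1/10491) = (4*I*√119)*(-1/23760) + 14737/3497 = -I*√119/5940 + 14737/3497 = 14737/3497 - I*√119/5940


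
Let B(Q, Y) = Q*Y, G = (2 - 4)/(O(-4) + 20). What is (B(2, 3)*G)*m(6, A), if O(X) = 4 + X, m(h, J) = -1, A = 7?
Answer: 3/5 ≈ 0.60000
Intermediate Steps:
G = -1/10 (G = (2 - 4)/((4 - 4) + 20) = -2/(0 + 20) = -2/20 = -2*1/20 = -1/10 ≈ -0.10000)
(B(2, 3)*G)*m(6, A) = ((2*3)*(-1/10))*(-1) = (6*(-1/10))*(-1) = -3/5*(-1) = 3/5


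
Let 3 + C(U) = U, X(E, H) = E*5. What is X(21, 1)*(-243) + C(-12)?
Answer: -25530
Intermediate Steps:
X(E, H) = 5*E
C(U) = -3 + U
X(21, 1)*(-243) + C(-12) = (5*21)*(-243) + (-3 - 12) = 105*(-243) - 15 = -25515 - 15 = -25530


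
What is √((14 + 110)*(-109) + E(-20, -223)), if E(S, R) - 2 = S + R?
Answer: I*√13757 ≈ 117.29*I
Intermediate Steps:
E(S, R) = 2 + R + S (E(S, R) = 2 + (S + R) = 2 + (R + S) = 2 + R + S)
√((14 + 110)*(-109) + E(-20, -223)) = √((14 + 110)*(-109) + (2 - 223 - 20)) = √(124*(-109) - 241) = √(-13516 - 241) = √(-13757) = I*√13757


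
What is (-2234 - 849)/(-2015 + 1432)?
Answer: 3083/583 ≈ 5.2882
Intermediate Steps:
(-2234 - 849)/(-2015 + 1432) = -3083/(-583) = -3083*(-1/583) = 3083/583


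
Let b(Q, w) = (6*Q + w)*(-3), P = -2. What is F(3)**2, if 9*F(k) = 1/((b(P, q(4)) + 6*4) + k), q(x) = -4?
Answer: 1/455625 ≈ 2.1948e-6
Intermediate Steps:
b(Q, w) = -18*Q - 3*w (b(Q, w) = (w + 6*Q)*(-3) = -18*Q - 3*w)
F(k) = 1/(9*(72 + k)) (F(k) = 1/(9*(((-18*(-2) - 3*(-4)) + 6*4) + k)) = 1/(9*(((36 + 12) + 24) + k)) = 1/(9*((48 + 24) + k)) = 1/(9*(72 + k)))
F(3)**2 = (1/(9*(72 + 3)))**2 = ((1/9)/75)**2 = ((1/9)*(1/75))**2 = (1/675)**2 = 1/455625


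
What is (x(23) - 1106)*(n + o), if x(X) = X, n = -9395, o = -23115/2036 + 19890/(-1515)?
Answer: 2097754290393/205636 ≈ 1.0201e+7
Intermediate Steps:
o = -5034351/205636 (o = -23115*1/2036 + 19890*(-1/1515) = -23115/2036 - 1326/101 = -5034351/205636 ≈ -24.482)
(x(23) - 1106)*(n + o) = (23 - 1106)*(-9395 - 5034351/205636) = -1083*(-1936984571/205636) = 2097754290393/205636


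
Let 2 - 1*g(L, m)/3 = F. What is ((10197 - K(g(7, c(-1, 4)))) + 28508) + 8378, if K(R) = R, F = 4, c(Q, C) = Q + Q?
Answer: 47089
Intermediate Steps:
c(Q, C) = 2*Q
g(L, m) = -6 (g(L, m) = 6 - 3*4 = 6 - 12 = -6)
((10197 - K(g(7, c(-1, 4)))) + 28508) + 8378 = ((10197 - 1*(-6)) + 28508) + 8378 = ((10197 + 6) + 28508) + 8378 = (10203 + 28508) + 8378 = 38711 + 8378 = 47089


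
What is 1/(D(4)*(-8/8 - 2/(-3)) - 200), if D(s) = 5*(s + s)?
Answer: -3/640 ≈ -0.0046875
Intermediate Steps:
D(s) = 10*s (D(s) = 5*(2*s) = 10*s)
1/(D(4)*(-8/8 - 2/(-3)) - 200) = 1/((10*4)*(-8/8 - 2/(-3)) - 200) = 1/(40*(-8*1/8 - 2*(-1/3)) - 200) = 1/(40*(-1 + 2/3) - 200) = 1/(40*(-1/3) - 200) = 1/(-40/3 - 200) = 1/(-640/3) = -3/640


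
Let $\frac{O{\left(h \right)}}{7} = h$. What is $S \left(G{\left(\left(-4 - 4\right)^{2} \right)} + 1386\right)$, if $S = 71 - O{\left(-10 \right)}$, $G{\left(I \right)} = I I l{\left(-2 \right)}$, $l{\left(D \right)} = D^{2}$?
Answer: $2505570$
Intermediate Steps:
$O{\left(h \right)} = 7 h$
$G{\left(I \right)} = 4 I^{2}$ ($G{\left(I \right)} = I I \left(-2\right)^{2} = I^{2} \cdot 4 = 4 I^{2}$)
$S = 141$ ($S = 71 - 7 \left(-10\right) = 71 - -70 = 71 + 70 = 141$)
$S \left(G{\left(\left(-4 - 4\right)^{2} \right)} + 1386\right) = 141 \left(4 \left(\left(-4 - 4\right)^{2}\right)^{2} + 1386\right) = 141 \left(4 \left(\left(-8\right)^{2}\right)^{2} + 1386\right) = 141 \left(4 \cdot 64^{2} + 1386\right) = 141 \left(4 \cdot 4096 + 1386\right) = 141 \left(16384 + 1386\right) = 141 \cdot 17770 = 2505570$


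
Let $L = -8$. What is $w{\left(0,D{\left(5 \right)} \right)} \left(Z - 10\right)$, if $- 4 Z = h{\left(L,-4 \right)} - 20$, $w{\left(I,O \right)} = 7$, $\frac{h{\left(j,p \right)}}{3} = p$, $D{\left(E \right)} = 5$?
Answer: $-14$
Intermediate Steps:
$h{\left(j,p \right)} = 3 p$
$Z = 8$ ($Z = - \frac{3 \left(-4\right) - 20}{4} = - \frac{-12 - 20}{4} = \left(- \frac{1}{4}\right) \left(-32\right) = 8$)
$w{\left(0,D{\left(5 \right)} \right)} \left(Z - 10\right) = 7 \left(8 - 10\right) = 7 \left(-2\right) = -14$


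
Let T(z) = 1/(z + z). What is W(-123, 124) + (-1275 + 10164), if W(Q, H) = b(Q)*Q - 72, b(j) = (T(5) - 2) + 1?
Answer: 89277/10 ≈ 8927.7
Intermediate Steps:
T(z) = 1/(2*z)
b(j) = -9/10 (b(j) = ((½)/5 - 2) + 1 = ((½)*(⅕) - 2) + 1 = (⅒ - 2) + 1 = -19/10 + 1 = -9/10)
W(Q, H) = -72 - 9*Q/10 (W(Q, H) = -9*Q/10 - 72 = -72 - 9*Q/10)
W(-123, 124) + (-1275 + 10164) = (-72 - 9/10*(-123)) + (-1275 + 10164) = (-72 + 1107/10) + 8889 = 387/10 + 8889 = 89277/10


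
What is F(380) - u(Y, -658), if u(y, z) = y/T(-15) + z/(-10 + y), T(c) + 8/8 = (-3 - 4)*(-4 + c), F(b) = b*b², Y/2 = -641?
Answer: 584880746093/10659 ≈ 5.4872e+7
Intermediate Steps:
Y = -1282 (Y = 2*(-641) = -1282)
F(b) = b³
T(c) = 27 - 7*c (T(c) = -1 + (-3 - 4)*(-4 + c) = -1 - 7*(-4 + c) = -1 + (28 - 7*c) = 27 - 7*c)
u(y, z) = y/132 + z/(-10 + y) (u(y, z) = y/(27 - 7*(-15)) + z/(-10 + y) = y/(27 + 105) + z/(-10 + y) = y/132 + z/(-10 + y))
F(380) - u(Y, -658) = 380³ - ((-1282)² - 10*(-1282) + 132*(-658))/(132*(-10 - 1282)) = 54872000 - (1643524 + 12820 - 86856)/(132*(-1292)) = 54872000 - (-1)*1569488/(132*1292) = 54872000 - 1*(-98093/10659) = 54872000 + 98093/10659 = 584880746093/10659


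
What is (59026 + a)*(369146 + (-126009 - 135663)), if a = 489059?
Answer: 58904887290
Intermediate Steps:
(59026 + a)*(369146 + (-126009 - 135663)) = (59026 + 489059)*(369146 + (-126009 - 135663)) = 548085*(369146 - 261672) = 548085*107474 = 58904887290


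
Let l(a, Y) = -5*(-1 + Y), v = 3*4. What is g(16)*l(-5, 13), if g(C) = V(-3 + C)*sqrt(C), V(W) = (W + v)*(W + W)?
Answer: -156000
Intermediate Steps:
v = 12
V(W) = 2*W*(12 + W) (V(W) = (W + 12)*(W + W) = (12 + W)*(2*W) = 2*W*(12 + W))
l(a, Y) = 5 - 5*Y
g(C) = 2*sqrt(C)*(-3 + C)*(9 + C) (g(C) = (2*(-3 + C)*(12 + (-3 + C)))*sqrt(C) = (2*(-3 + C)*(9 + C))*sqrt(C) = 2*sqrt(C)*(-3 + C)*(9 + C))
g(16)*l(-5, 13) = (2*sqrt(16)*(-3 + 16)*(9 + 16))*(5 - 5*13) = (2*4*13*25)*(5 - 65) = 2600*(-60) = -156000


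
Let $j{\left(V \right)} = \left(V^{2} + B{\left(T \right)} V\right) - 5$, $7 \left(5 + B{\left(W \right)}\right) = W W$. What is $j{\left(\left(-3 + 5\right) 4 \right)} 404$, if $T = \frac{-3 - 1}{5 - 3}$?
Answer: $\frac{66660}{7} \approx 9522.9$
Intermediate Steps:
$T = -2$ ($T = - \frac{4}{2} = \left(-4\right) \frac{1}{2} = -2$)
$B{\left(W \right)} = -5 + \frac{W^{2}}{7}$ ($B{\left(W \right)} = -5 + \frac{W W}{7} = -5 + \frac{W^{2}}{7}$)
$j{\left(V \right)} = -5 + V^{2} - \frac{31 V}{7}$ ($j{\left(V \right)} = \left(V^{2} + \left(-5 + \frac{\left(-2\right)^{2}}{7}\right) V\right) - 5 = \left(V^{2} + \left(-5 + \frac{1}{7} \cdot 4\right) V\right) - 5 = \left(V^{2} + \left(-5 + \frac{4}{7}\right) V\right) - 5 = \left(V^{2} - \frac{31 V}{7}\right) - 5 = -5 + V^{2} - \frac{31 V}{7}$)
$j{\left(\left(-3 + 5\right) 4 \right)} 404 = \left(-5 + \left(\left(-3 + 5\right) 4\right)^{2} - \frac{31 \left(-3 + 5\right) 4}{7}\right) 404 = \left(-5 + \left(2 \cdot 4\right)^{2} - \frac{31 \cdot 2 \cdot 4}{7}\right) 404 = \left(-5 + 8^{2} - \frac{248}{7}\right) 404 = \left(-5 + 64 - \frac{248}{7}\right) 404 = \frac{165}{7} \cdot 404 = \frac{66660}{7}$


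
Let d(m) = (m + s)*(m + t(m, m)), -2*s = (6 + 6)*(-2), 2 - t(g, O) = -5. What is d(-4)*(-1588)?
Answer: -38112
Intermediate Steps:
t(g, O) = 7 (t(g, O) = 2 - 1*(-5) = 2 + 5 = 7)
s = 12 (s = -(6 + 6)*(-2)/2 = -6*(-2) = -½*(-24) = 12)
d(m) = (7 + m)*(12 + m) (d(m) = (m + 12)*(m + 7) = (12 + m)*(7 + m) = (7 + m)*(12 + m))
d(-4)*(-1588) = (84 + (-4)² + 19*(-4))*(-1588) = (84 + 16 - 76)*(-1588) = 24*(-1588) = -38112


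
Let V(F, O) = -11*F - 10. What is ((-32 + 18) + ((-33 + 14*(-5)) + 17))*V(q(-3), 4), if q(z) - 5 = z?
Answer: 3200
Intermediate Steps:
q(z) = 5 + z
V(F, O) = -10 - 11*F
((-32 + 18) + ((-33 + 14*(-5)) + 17))*V(q(-3), 4) = ((-32 + 18) + ((-33 + 14*(-5)) + 17))*(-10 - 11*(5 - 3)) = (-14 + ((-33 - 70) + 17))*(-10 - 11*2) = (-14 + (-103 + 17))*(-10 - 22) = (-14 - 86)*(-32) = -100*(-32) = 3200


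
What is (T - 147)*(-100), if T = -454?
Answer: 60100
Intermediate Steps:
(T - 147)*(-100) = (-454 - 147)*(-100) = -601*(-100) = 60100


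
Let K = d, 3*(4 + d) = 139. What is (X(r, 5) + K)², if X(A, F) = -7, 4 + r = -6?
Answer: 11236/9 ≈ 1248.4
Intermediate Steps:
r = -10 (r = -4 - 6 = -10)
d = 127/3 (d = -4 + (⅓)*139 = -4 + 139/3 = 127/3 ≈ 42.333)
K = 127/3 ≈ 42.333
(X(r, 5) + K)² = (-7 + 127/3)² = (106/3)² = 11236/9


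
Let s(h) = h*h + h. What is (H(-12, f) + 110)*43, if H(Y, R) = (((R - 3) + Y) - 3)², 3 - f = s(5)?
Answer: 91805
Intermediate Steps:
s(h) = h + h² (s(h) = h² + h = h + h²)
f = -27 (f = 3 - 5*(1 + 5) = 3 - 5*6 = 3 - 1*30 = 3 - 30 = -27)
H(Y, R) = (-6 + R + Y)² (H(Y, R) = (((-3 + R) + Y) - 3)² = ((-3 + R + Y) - 3)² = (-6 + R + Y)²)
(H(-12, f) + 110)*43 = ((-6 - 27 - 12)² + 110)*43 = ((-45)² + 110)*43 = (2025 + 110)*43 = 2135*43 = 91805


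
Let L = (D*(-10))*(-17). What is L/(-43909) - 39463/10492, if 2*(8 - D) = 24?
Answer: -1725646307/460693228 ≈ -3.7458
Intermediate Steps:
D = -4 (D = 8 - ½*24 = 8 - 12 = -4)
L = -680 (L = -4*(-10)*(-17) = 40*(-17) = -680)
L/(-43909) - 39463/10492 = -680/(-43909) - 39463/10492 = -680*(-1/43909) - 39463*1/10492 = 680/43909 - 39463/10492 = -1725646307/460693228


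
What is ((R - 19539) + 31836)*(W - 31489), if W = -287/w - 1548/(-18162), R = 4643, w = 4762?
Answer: -1281511454102110/2402429 ≈ -5.3342e+8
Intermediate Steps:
W = 119949/4804858 (W = -287/4762 - 1548/(-18162) = -287*1/4762 - 1548*(-1/18162) = -287/4762 + 86/1009 = 119949/4804858 ≈ 0.024964)
((R - 19539) + 31836)*(W - 31489) = ((4643 - 19539) + 31836)*(119949/4804858 - 31489) = (-14896 + 31836)*(-151300053613/4804858) = 16940*(-151300053613/4804858) = -1281511454102110/2402429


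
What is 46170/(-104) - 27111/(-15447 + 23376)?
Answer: -61483579/137436 ≈ -447.36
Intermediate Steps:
46170/(-104) - 27111/(-15447 + 23376) = 46170*(-1/104) - 27111/7929 = -23085/52 - 27111*1/7929 = -23085/52 - 9037/2643 = -61483579/137436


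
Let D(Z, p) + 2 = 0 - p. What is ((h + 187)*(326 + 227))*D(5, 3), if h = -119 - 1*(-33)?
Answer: -279265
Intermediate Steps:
h = -86 (h = -119 + 33 = -86)
D(Z, p) = -2 - p (D(Z, p) = -2 + (0 - p) = -2 - p)
((h + 187)*(326 + 227))*D(5, 3) = ((-86 + 187)*(326 + 227))*(-2 - 1*3) = (101*553)*(-2 - 3) = 55853*(-5) = -279265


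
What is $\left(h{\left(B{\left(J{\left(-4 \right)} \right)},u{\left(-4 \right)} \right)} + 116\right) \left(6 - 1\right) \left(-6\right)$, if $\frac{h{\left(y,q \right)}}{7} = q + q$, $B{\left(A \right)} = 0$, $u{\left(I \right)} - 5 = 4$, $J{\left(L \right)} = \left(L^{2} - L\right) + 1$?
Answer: $-7260$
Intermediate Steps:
$J{\left(L \right)} = 1 + L^{2} - L$
$u{\left(I \right)} = 9$ ($u{\left(I \right)} = 5 + 4 = 9$)
$h{\left(y,q \right)} = 14 q$ ($h{\left(y,q \right)} = 7 \left(q + q\right) = 7 \cdot 2 q = 14 q$)
$\left(h{\left(B{\left(J{\left(-4 \right)} \right)},u{\left(-4 \right)} \right)} + 116\right) \left(6 - 1\right) \left(-6\right) = \left(14 \cdot 9 + 116\right) \left(6 - 1\right) \left(-6\right) = \left(126 + 116\right) 5 \left(-6\right) = 242 \left(-30\right) = -7260$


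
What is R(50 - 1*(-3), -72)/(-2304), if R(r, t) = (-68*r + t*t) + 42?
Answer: -811/1152 ≈ -0.70399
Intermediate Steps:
R(r, t) = 42 + t**2 - 68*r (R(r, t) = (-68*r + t**2) + 42 = (t**2 - 68*r) + 42 = 42 + t**2 - 68*r)
R(50 - 1*(-3), -72)/(-2304) = (42 + (-72)**2 - 68*(50 - 1*(-3)))/(-2304) = (42 + 5184 - 68*(50 + 3))*(-1/2304) = (42 + 5184 - 68*53)*(-1/2304) = (42 + 5184 - 3604)*(-1/2304) = 1622*(-1/2304) = -811/1152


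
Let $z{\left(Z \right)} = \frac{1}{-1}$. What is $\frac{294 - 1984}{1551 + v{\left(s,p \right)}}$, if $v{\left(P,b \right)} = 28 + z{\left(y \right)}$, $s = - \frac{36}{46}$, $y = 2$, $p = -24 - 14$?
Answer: $- \frac{845}{789} \approx -1.071$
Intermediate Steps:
$p = -38$ ($p = -24 - 14 = -38$)
$s = - \frac{18}{23}$ ($s = \left(-36\right) \frac{1}{46} = - \frac{18}{23} \approx -0.78261$)
$z{\left(Z \right)} = -1$
$v{\left(P,b \right)} = 27$ ($v{\left(P,b \right)} = 28 - 1 = 27$)
$\frac{294 - 1984}{1551 + v{\left(s,p \right)}} = \frac{294 - 1984}{1551 + 27} = - \frac{1690}{1578} = \left(-1690\right) \frac{1}{1578} = - \frac{845}{789}$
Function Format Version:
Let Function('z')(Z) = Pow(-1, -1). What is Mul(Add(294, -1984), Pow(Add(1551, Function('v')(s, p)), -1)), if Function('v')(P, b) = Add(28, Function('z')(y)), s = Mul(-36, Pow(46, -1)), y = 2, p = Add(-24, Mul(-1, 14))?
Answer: Rational(-845, 789) ≈ -1.0710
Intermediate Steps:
p = -38 (p = Add(-24, -14) = -38)
s = Rational(-18, 23) (s = Mul(-36, Rational(1, 46)) = Rational(-18, 23) ≈ -0.78261)
Function('z')(Z) = -1
Function('v')(P, b) = 27 (Function('v')(P, b) = Add(28, -1) = 27)
Mul(Add(294, -1984), Pow(Add(1551, Function('v')(s, p)), -1)) = Mul(Add(294, -1984), Pow(Add(1551, 27), -1)) = Mul(-1690, Pow(1578, -1)) = Mul(-1690, Rational(1, 1578)) = Rational(-845, 789)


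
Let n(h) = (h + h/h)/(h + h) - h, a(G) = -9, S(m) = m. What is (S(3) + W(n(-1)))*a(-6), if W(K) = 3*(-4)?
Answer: 81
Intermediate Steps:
n(h) = -h + (1 + h)/(2*h) (n(h) = (h + 1)/((2*h)) - h = (1 + h)*(1/(2*h)) - h = (1 + h)/(2*h) - h = -h + (1 + h)/(2*h))
W(K) = -12
(S(3) + W(n(-1)))*a(-6) = (3 - 12)*(-9) = -9*(-9) = 81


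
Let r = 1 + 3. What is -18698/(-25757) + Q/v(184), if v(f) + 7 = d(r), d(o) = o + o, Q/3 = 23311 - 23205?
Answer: 8209424/25757 ≈ 318.73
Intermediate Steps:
Q = 318 (Q = 3*(23311 - 23205) = 3*106 = 318)
r = 4
d(o) = 2*o
v(f) = 1 (v(f) = -7 + 2*4 = -7 + 8 = 1)
-18698/(-25757) + Q/v(184) = -18698/(-25757) + 318/1 = -18698*(-1/25757) + 318*1 = 18698/25757 + 318 = 8209424/25757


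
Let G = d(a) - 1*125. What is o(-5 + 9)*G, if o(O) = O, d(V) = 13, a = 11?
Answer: -448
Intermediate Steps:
G = -112 (G = 13 - 1*125 = 13 - 125 = -112)
o(-5 + 9)*G = (-5 + 9)*(-112) = 4*(-112) = -448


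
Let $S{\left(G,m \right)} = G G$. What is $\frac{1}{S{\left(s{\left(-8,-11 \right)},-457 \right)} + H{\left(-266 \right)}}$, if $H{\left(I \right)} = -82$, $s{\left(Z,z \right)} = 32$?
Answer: $\frac{1}{942} \approx 0.0010616$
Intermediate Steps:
$S{\left(G,m \right)} = G^{2}$
$\frac{1}{S{\left(s{\left(-8,-11 \right)},-457 \right)} + H{\left(-266 \right)}} = \frac{1}{32^{2} - 82} = \frac{1}{1024 - 82} = \frac{1}{942}$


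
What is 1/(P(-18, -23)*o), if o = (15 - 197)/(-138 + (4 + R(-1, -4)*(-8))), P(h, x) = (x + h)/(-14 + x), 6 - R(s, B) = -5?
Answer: 4107/3731 ≈ 1.1008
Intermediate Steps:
R(s, B) = 11 (R(s, B) = 6 - 1*(-5) = 6 + 5 = 11)
P(h, x) = (h + x)/(-14 + x)
o = 91/111 (o = (15 - 197)/(-138 + (4 + 11*(-8))) = -182/(-138 + (4 - 88)) = -182/(-138 - 84) = -182/(-222) = -182*(-1/222) = 91/111 ≈ 0.81982)
1/(P(-18, -23)*o) = 1/((((-18 - 23)/(-14 - 23)))*(91/111)) = (111/91)/(-41/(-37)) = (111/91)/(-1/37*(-41)) = (111/91)/(41/37) = (37/41)*(111/91) = 4107/3731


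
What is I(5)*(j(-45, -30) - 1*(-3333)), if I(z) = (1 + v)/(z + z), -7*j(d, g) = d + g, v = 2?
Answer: 35109/35 ≈ 1003.1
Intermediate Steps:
j(d, g) = -d/7 - g/7 (j(d, g) = -(d + g)/7 = -d/7 - g/7)
I(z) = 3/(2*z) (I(z) = (1 + 2)/(z + z) = 3/((2*z)) = 3*(1/(2*z)) = 3/(2*z))
I(5)*(j(-45, -30) - 1*(-3333)) = ((3/2)/5)*((-1/7*(-45) - 1/7*(-30)) - 1*(-3333)) = ((3/2)*(1/5))*((45/7 + 30/7) + 3333) = 3*(75/7 + 3333)/10 = (3/10)*(23406/7) = 35109/35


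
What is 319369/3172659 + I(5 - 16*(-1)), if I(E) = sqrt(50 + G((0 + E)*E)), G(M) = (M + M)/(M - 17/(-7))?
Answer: 319369/3172659 + sqrt(7826639)/388 ≈ 7.3110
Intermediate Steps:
G(M) = 2*M/(17/7 + M) (G(M) = (2*M)/(M - 17*(-1/7)) = (2*M)/(M + 17/7) = (2*M)/(17/7 + M) = 2*M/(17/7 + M))
I(E) = sqrt(50 + 14*E**2/(17 + 7*E**2)) (I(E) = sqrt(50 + 14*((0 + E)*E)/(17 + 7*((0 + E)*E))) = sqrt(50 + 14*(E*E)/(17 + 7*(E*E))) = sqrt(50 + 14*E**2/(17 + 7*E**2)))
319369/3172659 + I(5 - 16*(-1)) = 319369/3172659 + sqrt(2)*sqrt((425 + 182*(5 - 16*(-1))**2)/(17 + 7*(5 - 16*(-1))**2)) = 319369*(1/3172659) + sqrt(2)*sqrt((425 + 182*(5 + 16)**2)/(17 + 7*(5 + 16)**2)) = 319369/3172659 + sqrt(2)*sqrt((425 + 182*21**2)/(17 + 7*21**2)) = 319369/3172659 + sqrt(2)*sqrt((425 + 182*441)/(17 + 7*441)) = 319369/3172659 + sqrt(2)*sqrt((425 + 80262)/(17 + 3087)) = 319369/3172659 + sqrt(2)*sqrt(80687/3104) = 319369/3172659 + sqrt(2)*(sqrt(15653278)/776) = 319369/3172659 + sqrt(7826639)/388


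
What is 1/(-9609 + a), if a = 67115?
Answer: 1/57506 ≈ 1.7389e-5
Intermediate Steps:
1/(-9609 + a) = 1/(-9609 + 67115) = 1/57506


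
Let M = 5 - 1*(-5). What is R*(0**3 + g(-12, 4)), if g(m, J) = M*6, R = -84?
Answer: -5040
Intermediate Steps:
M = 10 (M = 5 + 5 = 10)
g(m, J) = 60 (g(m, J) = 10*6 = 60)
R*(0**3 + g(-12, 4)) = -84*(0**3 + 60) = -84*(0 + 60) = -84*60 = -5040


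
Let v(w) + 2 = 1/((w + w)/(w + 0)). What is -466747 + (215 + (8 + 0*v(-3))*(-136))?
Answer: -467620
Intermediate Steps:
v(w) = -3/2 (v(w) = -2 + 1/((w + w)/(w + 0)) = -2 + 1/((2*w)/w) = -2 + 1/2 = -3/2)
-466747 + (215 + (8 + 0*v(-3))*(-136)) = -466747 + (215 + (8 + 0*(-3/2))*(-136)) = -466747 + (215 + (8 + 0)*(-136)) = -466747 + (215 + 8*(-136)) = -466747 + (215 - 1088) = -466747 - 873 = -467620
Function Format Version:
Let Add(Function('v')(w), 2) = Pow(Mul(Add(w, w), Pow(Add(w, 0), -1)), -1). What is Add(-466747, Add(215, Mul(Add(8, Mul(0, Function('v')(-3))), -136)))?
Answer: -467620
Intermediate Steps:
Function('v')(w) = Rational(-3, 2) (Function('v')(w) = Add(-2, Pow(Mul(Add(w, w), Pow(Add(w, 0), -1)), -1)) = Add(-2, Pow(Mul(Mul(2, w), Pow(w, -1)), -1)) = Add(-2, Pow(2, -1)) = Add(-2, Rational(1, 2)) = Rational(-3, 2))
Add(-466747, Add(215, Mul(Add(8, Mul(0, Function('v')(-3))), -136))) = Add(-466747, Add(215, Mul(Add(8, Mul(0, Rational(-3, 2))), -136))) = Add(-466747, Add(215, Mul(Add(8, 0), -136))) = Add(-466747, Add(215, Mul(8, -136))) = Add(-466747, Add(215, -1088)) = Add(-466747, -873) = -467620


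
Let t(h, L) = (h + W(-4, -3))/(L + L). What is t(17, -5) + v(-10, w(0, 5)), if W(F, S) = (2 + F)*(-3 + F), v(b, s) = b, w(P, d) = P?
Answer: -131/10 ≈ -13.100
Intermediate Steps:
W(F, S) = (-3 + F)*(2 + F)
t(h, L) = (14 + h)/(2*L) (t(h, L) = (h + (-6 + (-4)**2 - 1*(-4)))/(L + L) = (h + (-6 + 16 + 4))/((2*L)) = (h + 14)*(1/(2*L)) = (14 + h)*(1/(2*L)) = (14 + h)/(2*L))
t(17, -5) + v(-10, w(0, 5)) = (1/2)*(14 + 17)/(-5) - 10 = (1/2)*(-1/5)*31 - 10 = -31/10 - 10 = -131/10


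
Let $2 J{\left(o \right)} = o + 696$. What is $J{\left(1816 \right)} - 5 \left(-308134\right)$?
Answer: $1541926$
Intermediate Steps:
$J{\left(o \right)} = 348 + \frac{o}{2}$ ($J{\left(o \right)} = \frac{o + 696}{2} = \frac{696 + o}{2} = 348 + \frac{o}{2}$)
$J{\left(1816 \right)} - 5 \left(-308134\right) = \left(348 + \frac{1}{2} \cdot 1816\right) - 5 \left(-308134\right) = \left(348 + 908\right) - -1540670 = 1256 + 1540670 = 1541926$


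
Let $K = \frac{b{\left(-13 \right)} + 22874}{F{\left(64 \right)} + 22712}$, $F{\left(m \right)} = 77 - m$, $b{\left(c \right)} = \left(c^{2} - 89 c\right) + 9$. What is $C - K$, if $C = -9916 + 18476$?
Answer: $\frac{194501791}{22725} \approx 8558.9$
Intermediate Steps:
$b{\left(c \right)} = 9 + c^{2} - 89 c$
$C = 8560$
$K = \frac{24209}{22725}$ ($K = \frac{\left(9 + \left(-13\right)^{2} - -1157\right) + 22874}{\left(77 - 64\right) + 22712} = \frac{\left(9 + 169 + 1157\right) + 22874}{\left(77 - 64\right) + 22712} = \frac{1335 + 22874}{13 + 22712} = \frac{24209}{22725} \approx 1.0653$)
$C - K = 8560 - \frac{24209}{22725} = \frac{194501791}{22725}$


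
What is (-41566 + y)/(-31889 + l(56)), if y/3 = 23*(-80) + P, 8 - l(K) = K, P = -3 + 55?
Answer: 46930/31937 ≈ 1.4695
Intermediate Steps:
P = 52
l(K) = 8 - K
y = -5364 (y = 3*(23*(-80) + 52) = 3*(-1840 + 52) = 3*(-1788) = -5364)
(-41566 + y)/(-31889 + l(56)) = (-41566 - 5364)/(-31889 + (8 - 1*56)) = -46930/(-31889 + (8 - 56)) = -46930/(-31889 - 48) = -46930/(-31937) = -46930*(-1/31937) = 46930/31937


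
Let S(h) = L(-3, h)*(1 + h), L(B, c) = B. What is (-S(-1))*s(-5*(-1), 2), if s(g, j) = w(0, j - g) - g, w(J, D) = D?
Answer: 0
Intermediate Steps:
S(h) = -3 - 3*h (S(h) = -3*(1 + h) = -3 - 3*h)
s(g, j) = j - 2*g (s(g, j) = (j - g) - g = j - 2*g)
(-S(-1))*s(-5*(-1), 2) = (-(-3 - 3*(-1)))*(2 - (-10)*(-1)) = (-(-3 + 3))*(2 - 2*5) = (-1*0)*(2 - 10) = 0*(-8) = 0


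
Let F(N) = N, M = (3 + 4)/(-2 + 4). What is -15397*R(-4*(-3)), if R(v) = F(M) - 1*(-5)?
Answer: -261749/2 ≈ -1.3087e+5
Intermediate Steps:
M = 7/2 ≈ 3.5000
R(v) = 17/2 (R(v) = 7/2 - 1*(-5) = 7/2 + 5 = 17/2)
-15397*R(-4*(-3)) = -15397*17/2 = -261749/2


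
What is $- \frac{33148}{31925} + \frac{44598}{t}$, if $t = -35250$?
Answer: $- \frac{17281721}{7502375} \approx -2.3035$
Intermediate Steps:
$- \frac{33148}{31925} + \frac{44598}{t} = - \frac{33148}{31925} + \frac{44598}{-35250} = \left(-33148\right) \frac{1}{31925} + 44598 \left(- \frac{1}{35250}\right) = - \frac{33148}{31925} - \frac{7433}{5875} = - \frac{17281721}{7502375}$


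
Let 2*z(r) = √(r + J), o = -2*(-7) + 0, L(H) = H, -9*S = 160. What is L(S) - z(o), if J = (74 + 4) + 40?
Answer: -160/9 - √33 ≈ -23.522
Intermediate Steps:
S = -160/9 (S = -⅑*160 = -160/9 ≈ -17.778)
o = 14 (o = 14 + 0 = 14)
J = 118 (J = 78 + 40 = 118)
z(r) = √(118 + r)/2 (z(r) = √(r + 118)/2 = √(118 + r)/2)
L(S) - z(o) = -160/9 - √(118 + 14)/2 = -160/9 - √132/2 = -160/9 - 2*√33/2 = -160/9 - √33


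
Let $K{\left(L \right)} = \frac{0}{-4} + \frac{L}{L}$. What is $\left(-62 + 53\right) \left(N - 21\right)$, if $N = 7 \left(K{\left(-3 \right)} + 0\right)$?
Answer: $126$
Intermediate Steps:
$K{\left(L \right)} = 1$ ($K{\left(L \right)} = 0 \left(- \frac{1}{4}\right) + 1 = 0 + 1 = 1$)
$N = 7$ ($N = 7 \left(1 + 0\right) = 7 \cdot 1 = 7$)
$\left(-62 + 53\right) \left(N - 21\right) = \left(-62 + 53\right) \left(7 - 21\right) = \left(-9\right) \left(-14\right) = 126$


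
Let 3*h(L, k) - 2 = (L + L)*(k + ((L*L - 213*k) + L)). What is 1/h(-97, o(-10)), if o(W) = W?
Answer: -3/2217806 ≈ -1.3527e-6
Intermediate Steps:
h(L, k) = ⅔ + 2*L*(L + L² - 212*k)/3 (h(L, k) = ⅔ + ((L + L)*(k + ((L*L - 213*k) + L)))/3 = ⅔ + ((2*L)*(k + ((L² - 213*k) + L)))/3 = ⅔ + ((2*L)*(k + (L + L² - 213*k)))/3 = ⅔ + ((2*L)*(L + L² - 212*k))/3 = ⅔ + (2*L*(L + L² - 212*k))/3 = ⅔ + 2*L*(L + L² - 212*k)/3)
1/h(-97, o(-10)) = 1/(⅔ + (⅔)*(-97)² + (⅔)*(-97)³ - 424/3*(-97)*(-10)) = 1/(⅔ + (⅔)*9409 + (⅔)*(-912673) - 411280/3) = 1/(⅔ + 18818/3 - 1825346/3 - 411280/3) = 1/(-2217806/3) = -3/2217806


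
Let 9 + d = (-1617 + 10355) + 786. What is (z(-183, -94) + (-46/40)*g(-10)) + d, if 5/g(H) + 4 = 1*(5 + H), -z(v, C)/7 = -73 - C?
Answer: 337271/36 ≈ 9368.6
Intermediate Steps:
z(v, C) = 511 + 7*C (z(v, C) = -7*(-73 - C) = 511 + 7*C)
g(H) = 5/(1 + H) (g(H) = 5/(-4 + 1*(5 + H)) = 5/(-4 + (5 + H)) = 5/(1 + H))
d = 9515 (d = -9 + ((-1617 + 10355) + 786) = -9 + (8738 + 786) = -9 + 9524 = 9515)
(z(-183, -94) + (-46/40)*g(-10)) + d = ((511 + 7*(-94)) + (-46/40)*(5/(1 - 10))) + 9515 = ((511 - 658) + (-46*1/40)*(5/(-9))) + 9515 = (-147 - 23*(-1)/(4*9)) + 9515 = (-147 - 23/20*(-5/9)) + 9515 = (-147 + 23/36) + 9515 = -5269/36 + 9515 = 337271/36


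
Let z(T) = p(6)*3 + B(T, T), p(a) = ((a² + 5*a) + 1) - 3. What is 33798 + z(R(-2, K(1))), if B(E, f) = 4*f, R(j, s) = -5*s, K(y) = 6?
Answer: 33870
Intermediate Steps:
p(a) = -2 + a² + 5*a (p(a) = (1 + a² + 5*a) - 3 = -2 + a² + 5*a)
z(T) = 192 + 4*T (z(T) = (-2 + 6² + 5*6)*3 + 4*T = (-2 + 36 + 30)*3 + 4*T = 64*3 + 4*T = 192 + 4*T)
33798 + z(R(-2, K(1))) = 33798 + (192 + 4*(-5*6)) = 33798 + (192 + 4*(-30)) = 33798 + (192 - 120) = 33798 + 72 = 33870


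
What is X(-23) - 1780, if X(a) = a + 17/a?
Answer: -41486/23 ≈ -1803.7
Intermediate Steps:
X(-23) - 1780 = (-23 + 17/(-23)) - 1780 = (-23 + 17*(-1/23)) - 1780 = (-23 - 17/23) - 1780 = -546/23 - 1780 = -41486/23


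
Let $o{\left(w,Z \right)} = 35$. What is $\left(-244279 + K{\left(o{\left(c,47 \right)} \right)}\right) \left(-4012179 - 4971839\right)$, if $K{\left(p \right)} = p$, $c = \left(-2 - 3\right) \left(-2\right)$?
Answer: $2194292492392$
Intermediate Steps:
$c = 10$ ($c = \left(-5\right) \left(-2\right) = 10$)
$\left(-244279 + K{\left(o{\left(c,47 \right)} \right)}\right) \left(-4012179 - 4971839\right) = \left(-244279 + 35\right) \left(-4012179 - 4971839\right) = \left(-244244\right) \left(-8984018\right) = 2194292492392$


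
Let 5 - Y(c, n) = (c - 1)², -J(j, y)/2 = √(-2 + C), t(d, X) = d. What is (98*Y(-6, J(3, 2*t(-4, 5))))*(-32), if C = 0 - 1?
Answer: 137984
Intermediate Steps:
C = -1
J(j, y) = -2*I*√3 (J(j, y) = -2*√(-2 - 1) = -2*I*√3)
Y(c, n) = 5 - (-1 + c)² (Y(c, n) = 5 - (c - 1)² = 5 - (-1 + c)²)
(98*Y(-6, J(3, 2*t(-4, 5))))*(-32) = (98*(5 - (-1 - 6)²))*(-32) = (98*(5 - 1*(-7)²))*(-32) = (98*(5 - 1*49))*(-32) = (98*(5 - 49))*(-32) = (98*(-44))*(-32) = -4312*(-32) = 137984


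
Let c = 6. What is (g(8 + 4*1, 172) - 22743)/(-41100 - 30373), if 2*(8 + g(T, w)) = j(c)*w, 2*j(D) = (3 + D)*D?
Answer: 20429/71473 ≈ 0.28583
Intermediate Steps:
j(D) = D*(3 + D)/2 (j(D) = ((3 + D)*D)/2 = (D*(3 + D))/2 = D*(3 + D)/2)
g(T, w) = -8 + 27*w/2 (g(T, w) = -8 + (((1/2)*6*(3 + 6))*w)/2 = -8 + (((1/2)*6*9)*w)/2 = -8 + (27*w)/2 = -8 + 27*w/2)
(g(8 + 4*1, 172) - 22743)/(-41100 - 30373) = ((-8 + (27/2)*172) - 22743)/(-41100 - 30373) = ((-8 + 2322) - 22743)/(-71473) = (2314 - 22743)*(-1/71473) = -20429*(-1/71473) = 20429/71473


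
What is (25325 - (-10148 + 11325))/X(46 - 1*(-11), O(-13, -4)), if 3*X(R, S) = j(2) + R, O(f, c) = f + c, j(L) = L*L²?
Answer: 72444/65 ≈ 1114.5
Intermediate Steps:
j(L) = L³
O(f, c) = c + f
X(R, S) = 8/3 + R/3 (X(R, S) = (2³ + R)/3 = (8 + R)/3 = 8/3 + R/3)
(25325 - (-10148 + 11325))/X(46 - 1*(-11), O(-13, -4)) = (25325 - (-10148 + 11325))/(8/3 + (46 - 1*(-11))/3) = (25325 - 1*1177)/(8/3 + (46 + 11)/3) = (25325 - 1177)/(8/3 + (⅓)*57) = 24148/(8/3 + 19) = 24148/(65/3) = 24148*(3/65) = 72444/65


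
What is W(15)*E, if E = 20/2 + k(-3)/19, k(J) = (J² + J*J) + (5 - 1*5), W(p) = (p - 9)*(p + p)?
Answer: 37440/19 ≈ 1970.5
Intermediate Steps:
W(p) = 2*p*(-9 + p) (W(p) = (-9 + p)*(2*p) = 2*p*(-9 + p))
k(J) = 2*J² (k(J) = (J² + J²) + (5 - 5) = 2*J² + 0 = 2*J²)
E = 208/19 (E = 20/2 + (2*(-3)²)/19 = 20*(½) + (2*9)*(1/19) = 10 + 18*(1/19) = 10 + 18/19 = 208/19 ≈ 10.947)
W(15)*E = (2*15*(-9 + 15))*(208/19) = (2*15*6)*(208/19) = 180*(208/19) = 37440/19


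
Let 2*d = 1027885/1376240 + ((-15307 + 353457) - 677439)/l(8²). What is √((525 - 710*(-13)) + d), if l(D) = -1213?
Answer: √275762871711173832614/166937912 ≈ 99.475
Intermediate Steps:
d = 93637983573/667751648 (d = (1027885/1376240 + ((-15307 + 353457) - 677439)/(-1213))/2 = (1027885*(1/1376240) + (338150 - 677439)*(-1/1213))/2 = (205577/275248 - 339289*(-1/1213))/2 = (205577/275248 + 339289/1213)/2 = (½)*(93637983573/333875824) = 93637983573/667751648 ≈ 140.23)
√((525 - 710*(-13)) + d) = √((525 - 710*(-13)) + 93637983573/667751648) = √((525 + 9230) + 93637983573/667751648) = √(9755 + 93637983573/667751648) = √(6607555309813/667751648) = √275762871711173832614/166937912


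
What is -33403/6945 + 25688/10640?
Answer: -232901/97230 ≈ -2.3954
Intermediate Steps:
-33403/6945 + 25688/10640 = -33403*1/6945 + 25688*(1/10640) = -33403/6945 + 169/70 = -232901/97230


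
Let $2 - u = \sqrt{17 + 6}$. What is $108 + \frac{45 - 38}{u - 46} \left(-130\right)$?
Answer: $\frac{246644}{1913} - \frac{910 \sqrt{23}}{1913} \approx 126.65$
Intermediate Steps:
$u = 2 - \sqrt{23}$ ($u = 2 - \sqrt{17 + 6} = 2 - \sqrt{23} \approx -2.7958$)
$108 + \frac{45 - 38}{u - 46} \left(-130\right) = 108 + \frac{45 - 38}{\left(2 - \sqrt{23}\right) - 46} \left(-130\right) = 108 + \frac{7}{-44 - \sqrt{23}} \left(-130\right) = 108 - \frac{910}{-44 - \sqrt{23}}$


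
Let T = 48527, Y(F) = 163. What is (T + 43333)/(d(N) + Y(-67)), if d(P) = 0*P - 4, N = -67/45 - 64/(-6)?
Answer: 30620/53 ≈ 577.74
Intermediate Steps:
N = 413/45 (N = -67*1/45 - 64*(-⅙) = -67/45 + 32/3 = 413/45 ≈ 9.1778)
d(P) = -4 (d(P) = 0 - 4 = -4)
(T + 43333)/(d(N) + Y(-67)) = (48527 + 43333)/(-4 + 163) = 91860/159 = 91860*(1/159) = 30620/53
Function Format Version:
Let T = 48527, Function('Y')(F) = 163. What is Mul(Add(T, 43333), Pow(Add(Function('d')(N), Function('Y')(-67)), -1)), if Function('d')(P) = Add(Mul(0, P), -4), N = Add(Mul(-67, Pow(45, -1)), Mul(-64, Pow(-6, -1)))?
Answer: Rational(30620, 53) ≈ 577.74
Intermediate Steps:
N = Rational(413, 45) (N = Add(Mul(-67, Rational(1, 45)), Mul(-64, Rational(-1, 6))) = Add(Rational(-67, 45), Rational(32, 3)) = Rational(413, 45) ≈ 9.1778)
Function('d')(P) = -4 (Function('d')(P) = Add(0, -4) = -4)
Mul(Add(T, 43333), Pow(Add(Function('d')(N), Function('Y')(-67)), -1)) = Mul(Add(48527, 43333), Pow(Add(-4, 163), -1)) = Mul(91860, Pow(159, -1)) = Mul(91860, Rational(1, 159)) = Rational(30620, 53)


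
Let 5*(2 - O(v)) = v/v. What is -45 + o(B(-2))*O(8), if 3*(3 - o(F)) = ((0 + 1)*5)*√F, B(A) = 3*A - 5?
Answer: -198/5 - 3*I*√11 ≈ -39.6 - 9.9499*I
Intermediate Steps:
O(v) = 9/5 (O(v) = 2 - v/(5*v) = 2 - ⅕*1 = 2 - ⅕ = 9/5)
B(A) = -5 + 3*A
o(F) = 3 - 5*√F/3 (o(F) = 3 - (0 + 1)*5*√F/3 = 3 - 1*5*√F/3 = 3 - 5*√F/3)
-45 + o(B(-2))*O(8) = -45 + (3 - 5*√(-5 + 3*(-2))/3)*(9/5) = -45 + (3 - 5*√(-5 - 6)/3)*(9/5) = -45 + (3 - 5*I*√11/3)*(9/5) = -45 + (27/5 - 3*I*√11) = -198/5 - 3*I*√11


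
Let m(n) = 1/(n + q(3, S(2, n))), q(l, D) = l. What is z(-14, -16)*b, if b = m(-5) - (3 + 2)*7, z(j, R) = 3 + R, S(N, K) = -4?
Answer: 923/2 ≈ 461.50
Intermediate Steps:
m(n) = 1/(3 + n) (m(n) = 1/(n + 3) = 1/(3 + n))
b = -71/2 (b = 1/(3 - 5) - (3 + 2)*7 = 1/(-2) - 5*7 = -½ - 1*35 = -½ - 35 = -71/2 ≈ -35.500)
z(-14, -16)*b = (3 - 16)*(-71/2) = -13*(-71/2) = 923/2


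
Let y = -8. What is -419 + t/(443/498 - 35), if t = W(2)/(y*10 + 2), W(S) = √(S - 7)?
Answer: -419 + 83*I*√5/220831 ≈ -419.0 + 0.00084043*I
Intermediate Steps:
W(S) = √(-7 + S)
t = -I*√5/78 (t = √(-7 + 2)/(-8*10 + 2) = √(-5)/(-80 + 2) = (I*√5)/(-78) = (I*√5)*(-1/78) = -I*√5/78 ≈ -0.028668*I)
-419 + t/(443/498 - 35) = -419 + (-I*√5/78)/(443/498 - 35) = -419 + (-I*√5/78)/(-16987/498) = -419 - I*√5/78*(-498/16987) = -419 + 83*I*√5/220831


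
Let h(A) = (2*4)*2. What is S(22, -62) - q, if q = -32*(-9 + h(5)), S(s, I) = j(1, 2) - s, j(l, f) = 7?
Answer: 209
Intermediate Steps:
h(A) = 16 (h(A) = 8*2 = 16)
S(s, I) = 7 - s
q = -224 (q = -32*(-9 + 16) = -32*7 = -224)
S(22, -62) - q = (7 - 1*22) - 1*(-224) = (7 - 22) + 224 = -15 + 224 = 209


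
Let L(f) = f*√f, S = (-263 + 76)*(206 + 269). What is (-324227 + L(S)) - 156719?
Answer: -480946 - 444125*I*√3553 ≈ -4.8095e+5 - 2.6473e+7*I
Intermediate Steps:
S = -88825 (S = -187*475 = -88825)
L(f) = f^(3/2)
(-324227 + L(S)) - 156719 = (-324227 + (-88825)^(3/2)) - 156719 = (-324227 - 444125*I*√3553) - 156719 = -480946 - 444125*I*√3553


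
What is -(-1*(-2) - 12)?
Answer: 10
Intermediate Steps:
-(-1*(-2) - 12) = -(2 - 12) = -1*(-10) = 10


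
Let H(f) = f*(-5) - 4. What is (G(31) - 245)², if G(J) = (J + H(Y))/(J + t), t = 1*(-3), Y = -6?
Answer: 46280809/784 ≈ 59032.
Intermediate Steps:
H(f) = -4 - 5*f (H(f) = -5*f - 4 = -4 - 5*f)
t = -3
G(J) = (26 + J)/(-3 + J) (G(J) = (J + (-4 - 5*(-6)))/(J - 3) = (J + (-4 + 30))/(-3 + J) = (J + 26)/(-3 + J) = (26 + J)/(-3 + J))
(G(31) - 245)² = ((26 + 31)/(-3 + 31) - 245)² = (57/28 - 245)² = (-6803/28)² = 46280809/784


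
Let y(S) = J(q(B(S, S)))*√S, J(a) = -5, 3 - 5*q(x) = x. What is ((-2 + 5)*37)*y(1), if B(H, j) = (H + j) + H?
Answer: -555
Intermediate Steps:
B(H, j) = j + 2*H
q(x) = ⅗ - x/5
y(S) = -5*√S
((-2 + 5)*37)*y(1) = ((-2 + 5)*37)*(-5*√1) = (3*37)*(-5*1) = 111*(-5) = -555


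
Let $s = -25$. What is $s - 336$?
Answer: $-361$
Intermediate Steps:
$s - 336 = -25 - 336 = -361$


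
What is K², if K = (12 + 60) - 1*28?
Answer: 1936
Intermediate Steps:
K = 44 (K = 72 - 28 = 44)
K² = 44² = 1936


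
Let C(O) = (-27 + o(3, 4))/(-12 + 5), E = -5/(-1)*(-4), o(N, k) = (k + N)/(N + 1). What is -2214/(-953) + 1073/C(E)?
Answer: 28855546/96253 ≈ 299.79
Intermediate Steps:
o(N, k) = (N + k)/(1 + N)
E = -20 (E = -5*(-1)*(-4) = 5*(-4) = -20)
C(O) = 101/28 (C(O) = (-27 + (3 + 4)/(1 + 3))/(-12 + 5) = (-27 + 7/4)/(-7) = (-27 + (¼)*7)*(-⅐) = (-27 + 7/4)*(-⅐) = -101/4*(-⅐) = 101/28)
-2214/(-953) + 1073/C(E) = -2214/(-953) + 1073/(101/28) = -2214*(-1/953) + 1073*(28/101) = 2214/953 + 30044/101 = 28855546/96253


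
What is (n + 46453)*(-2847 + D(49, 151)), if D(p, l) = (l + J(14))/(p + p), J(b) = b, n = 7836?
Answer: -15137999049/98 ≈ -1.5447e+8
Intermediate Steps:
D(p, l) = (14 + l)/(2*p) (D(p, l) = (l + 14)/(p + p) = (14 + l)/((2*p)) = (14 + l)*(1/(2*p)) = (14 + l)/(2*p))
(n + 46453)*(-2847 + D(49, 151)) = (7836 + 46453)*(-2847 + (½)*(14 + 151)/49) = 54289*(-2847 + (½)*(1/49)*165) = 54289*(-2847 + 165/98) = 54289*(-278841/98) = -15137999049/98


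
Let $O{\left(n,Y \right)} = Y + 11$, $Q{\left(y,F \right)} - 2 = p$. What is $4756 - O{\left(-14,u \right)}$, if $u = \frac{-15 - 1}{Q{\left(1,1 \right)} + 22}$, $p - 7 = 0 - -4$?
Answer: $\frac{166091}{35} \approx 4745.5$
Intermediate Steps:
$p = 11$ ($p = 7 + \left(0 - -4\right) = 7 + \left(0 + 4\right) = 7 + 4 = 11$)
$Q{\left(y,F \right)} = 13$ ($Q{\left(y,F \right)} = 2 + 11 = 13$)
$u = - \frac{16}{35}$ ($u = \frac{-15 - 1}{13 + 22} = - \frac{16}{35} \approx -0.45714$)
$O{\left(n,Y \right)} = 11 + Y$
$4756 - O{\left(-14,u \right)} = 4756 - \left(11 - \frac{16}{35}\right) = 4756 - \frac{369}{35} = \frac{166091}{35}$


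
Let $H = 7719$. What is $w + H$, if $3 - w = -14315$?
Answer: $22037$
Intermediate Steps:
$w = 14318$ ($w = 3 - -14315 = 3 + 14315 = 14318$)
$w + H = 14318 + 7719 = 22037$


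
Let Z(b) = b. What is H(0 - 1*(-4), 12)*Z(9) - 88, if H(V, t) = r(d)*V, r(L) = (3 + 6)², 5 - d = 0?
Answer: 2828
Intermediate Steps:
d = 5 (d = 5 - 1*0 = 5 + 0 = 5)
r(L) = 81 (r(L) = 9² = 81)
H(V, t) = 81*V
H(0 - 1*(-4), 12)*Z(9) - 88 = (81*(0 - 1*(-4)))*9 - 88 = (81*(0 + 4))*9 - 88 = (81*4)*9 - 88 = 324*9 - 88 = 2916 - 88 = 2828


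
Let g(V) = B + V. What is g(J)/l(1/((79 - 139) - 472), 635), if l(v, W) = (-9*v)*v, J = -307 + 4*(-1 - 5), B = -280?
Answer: 172927664/9 ≈ 1.9214e+7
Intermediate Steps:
J = -331 (J = -307 + 4*(-6) = -307 - 24 = -331)
g(V) = -280 + V
l(v, W) = -9*v**2
g(J)/l(1/((79 - 139) - 472), 635) = (-280 - 331)/((-9/((79 - 139) - 472)**2)) = -611*(-(-60 - 472)**2/9) = -611/((-9*(1/(-532))**2)) = -611/((-9*(-1/532)**2)) = -611/((-9*1/283024)) = -611/(-9/283024) = -611*(-283024/9) = 172927664/9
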